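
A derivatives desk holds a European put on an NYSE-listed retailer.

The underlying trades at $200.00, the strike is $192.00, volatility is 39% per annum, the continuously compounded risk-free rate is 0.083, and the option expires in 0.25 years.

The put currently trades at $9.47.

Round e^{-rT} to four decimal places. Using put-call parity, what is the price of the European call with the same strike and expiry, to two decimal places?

exp(−rT) = exp(−0.083·0.25) = 0.9795
Put-call parity: C − P = S − K·e^(−rT) = 200 − 192·0.9795 = 200 − 188.0640 = 11.9360
C = P + (C − P) = 9.47 + (11.9360) = 21.4060

$21.41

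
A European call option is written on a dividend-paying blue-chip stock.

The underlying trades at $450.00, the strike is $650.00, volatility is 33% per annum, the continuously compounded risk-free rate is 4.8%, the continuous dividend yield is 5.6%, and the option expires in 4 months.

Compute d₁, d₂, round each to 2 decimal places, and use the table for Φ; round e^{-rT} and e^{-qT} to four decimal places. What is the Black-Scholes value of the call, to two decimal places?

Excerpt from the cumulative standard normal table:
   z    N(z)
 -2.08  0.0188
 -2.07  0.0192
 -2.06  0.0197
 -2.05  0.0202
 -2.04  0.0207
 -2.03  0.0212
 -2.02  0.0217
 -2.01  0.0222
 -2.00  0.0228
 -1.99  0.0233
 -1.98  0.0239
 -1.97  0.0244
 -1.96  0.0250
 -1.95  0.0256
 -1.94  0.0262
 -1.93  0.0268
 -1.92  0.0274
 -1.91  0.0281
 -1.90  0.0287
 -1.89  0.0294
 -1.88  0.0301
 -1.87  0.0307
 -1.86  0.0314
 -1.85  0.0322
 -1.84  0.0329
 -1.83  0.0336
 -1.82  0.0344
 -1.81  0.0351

σ√T = 0.33 × 0.5774 = 0.1905
d₁ = [ln(450/650) + (0.048 − 0.056 + ½·0.33²)·0.3333] / (σ√T) = (-0.3677 + 0.0155) / 0.1905 = -1.8488 ⇒ -1.85
d₂ = -1.8488 − 0.1905 = -2.0393 ⇒ -2.04
e^(−qT) = e^(−0.056·0.3333) = 0.9815;  e^(−rT) = e^(−0.048·0.3333) = 0.9841
N(d₁) = N(-1.85) = 0.0322;  N(d₂) = N(-2.04) = 0.0207
C = 450·0.9815·0.0322 − 650·0.9841·0.0207 = 14.2219 − 13.2411 = 0.9809

$0.98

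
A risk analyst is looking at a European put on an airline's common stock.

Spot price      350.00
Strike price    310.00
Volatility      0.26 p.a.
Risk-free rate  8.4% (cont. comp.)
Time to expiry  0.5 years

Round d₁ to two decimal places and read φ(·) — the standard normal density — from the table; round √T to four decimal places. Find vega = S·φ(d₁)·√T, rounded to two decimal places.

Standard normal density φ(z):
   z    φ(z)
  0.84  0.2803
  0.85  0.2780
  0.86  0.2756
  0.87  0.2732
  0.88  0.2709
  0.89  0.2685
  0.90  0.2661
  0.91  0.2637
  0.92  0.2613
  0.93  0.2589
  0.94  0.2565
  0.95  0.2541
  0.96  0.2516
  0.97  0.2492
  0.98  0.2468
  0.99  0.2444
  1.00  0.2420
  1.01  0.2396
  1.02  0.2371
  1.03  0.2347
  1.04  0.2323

61.08

T = 0.5;  σ√T = 0.1838
d₁ = [ln(350/310) + (0.084 + ½·0.26²)·0.5] / (σ√T) = (0.1214 + 0.0589) / 0.1838 = 0.9805 ⇒ 0.98
√T = √0.5 = 0.7071
φ(d₁) = φ(0.98) = 0.2468
vega = S·φ(d₁)·√T = 350·0.2468·0.7071 = 61.0793
(Call and put vega coincide under Black-Scholes.)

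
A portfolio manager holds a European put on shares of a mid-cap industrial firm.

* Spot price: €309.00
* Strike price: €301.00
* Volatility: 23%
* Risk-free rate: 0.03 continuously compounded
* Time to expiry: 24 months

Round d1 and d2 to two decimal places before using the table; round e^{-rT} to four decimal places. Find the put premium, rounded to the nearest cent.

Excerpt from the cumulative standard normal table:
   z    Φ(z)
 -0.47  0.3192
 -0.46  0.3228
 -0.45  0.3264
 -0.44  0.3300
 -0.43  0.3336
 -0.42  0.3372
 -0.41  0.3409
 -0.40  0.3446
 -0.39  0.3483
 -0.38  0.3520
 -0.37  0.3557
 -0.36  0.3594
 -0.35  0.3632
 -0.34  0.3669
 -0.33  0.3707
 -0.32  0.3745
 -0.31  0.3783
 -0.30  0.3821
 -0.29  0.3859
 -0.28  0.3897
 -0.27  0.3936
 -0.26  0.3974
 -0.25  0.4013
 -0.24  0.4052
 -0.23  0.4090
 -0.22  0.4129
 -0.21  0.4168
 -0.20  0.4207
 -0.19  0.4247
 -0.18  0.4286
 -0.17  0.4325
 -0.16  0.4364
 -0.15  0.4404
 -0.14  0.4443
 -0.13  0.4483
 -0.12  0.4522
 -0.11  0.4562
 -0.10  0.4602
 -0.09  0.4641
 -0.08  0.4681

σ√T = 0.23·√2 = 0.3253
ln(S/K) + (r + σ²/2)T = ln(309/301) + (0.03 + 0.23²/2)·2 = 0.0262 + 0.1129 = 0.1391
d₁ = 0.1391 / 0.3253 = 0.4277 which rounds to 0.43
d₂ = d₁ − σ√T = 0.4277 − 0.3253 = 0.1025 which rounds to 0.10
e^(−rT) = e^(−0.03·2) = 0.9418
N(−d₂) = N(-0.10) = 0.4602;  N(−d₁) = N(-0.43) = 0.3336
P = 301·0.9418·0.4602 − 309·0.3336 = 130.4583 − 103.0824 = 27.3759

€27.38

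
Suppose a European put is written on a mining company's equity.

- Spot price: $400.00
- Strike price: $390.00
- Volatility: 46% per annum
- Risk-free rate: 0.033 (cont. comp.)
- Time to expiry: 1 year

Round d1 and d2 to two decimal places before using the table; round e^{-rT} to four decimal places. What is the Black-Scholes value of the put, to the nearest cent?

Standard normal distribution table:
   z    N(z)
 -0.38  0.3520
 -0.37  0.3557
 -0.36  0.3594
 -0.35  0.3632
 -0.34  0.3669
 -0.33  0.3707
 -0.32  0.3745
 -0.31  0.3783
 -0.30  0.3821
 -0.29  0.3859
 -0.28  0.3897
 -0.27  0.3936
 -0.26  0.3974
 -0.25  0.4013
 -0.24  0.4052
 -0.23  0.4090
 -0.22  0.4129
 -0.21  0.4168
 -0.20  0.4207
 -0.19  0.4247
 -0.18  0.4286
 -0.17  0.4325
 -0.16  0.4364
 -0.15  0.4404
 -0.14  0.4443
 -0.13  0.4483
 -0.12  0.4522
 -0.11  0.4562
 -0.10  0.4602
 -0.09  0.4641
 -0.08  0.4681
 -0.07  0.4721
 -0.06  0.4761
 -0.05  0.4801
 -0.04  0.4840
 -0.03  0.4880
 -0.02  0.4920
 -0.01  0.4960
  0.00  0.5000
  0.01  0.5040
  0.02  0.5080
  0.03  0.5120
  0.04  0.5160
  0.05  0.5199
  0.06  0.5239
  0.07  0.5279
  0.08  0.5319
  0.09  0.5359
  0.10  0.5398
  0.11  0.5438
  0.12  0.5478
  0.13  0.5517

T = 1;  σ√T = 0.4600
d₁ = [ln(400/390) + (0.033 + 0.46²/2)·1] / 0.4600 = [0.0253 + 0.1388] / 0.4600 = 0.3568 which rounds to 0.36
d₂ = d₁ − σ√T = 0.3568 − 0.4600 = -0.1032 which rounds to -0.10
exp(−rT) = exp(−0.033·1) = 0.9675
N(−d₂) = N(0.10) = 0.5398;  N(−d₁) = N(-0.36) = 0.3594
P = 390·0.9675·0.5398 − 400·0.3594 = 203.6800 − 143.7600 = 59.9200

$59.92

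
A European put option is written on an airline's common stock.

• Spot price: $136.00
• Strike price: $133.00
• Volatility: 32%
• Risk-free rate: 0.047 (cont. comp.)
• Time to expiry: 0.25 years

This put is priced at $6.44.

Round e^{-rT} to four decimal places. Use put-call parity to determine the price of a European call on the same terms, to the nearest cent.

exp(−rT) = exp(−0.047·0.25) = 0.9883
Put-call parity: C − P = S − K·e^(−rT) = 136 − 133·0.9883 = 136 − 131.4439 = 4.5561
C = P + (C − P) = 6.44 + (4.5561) = 10.9961

$11.00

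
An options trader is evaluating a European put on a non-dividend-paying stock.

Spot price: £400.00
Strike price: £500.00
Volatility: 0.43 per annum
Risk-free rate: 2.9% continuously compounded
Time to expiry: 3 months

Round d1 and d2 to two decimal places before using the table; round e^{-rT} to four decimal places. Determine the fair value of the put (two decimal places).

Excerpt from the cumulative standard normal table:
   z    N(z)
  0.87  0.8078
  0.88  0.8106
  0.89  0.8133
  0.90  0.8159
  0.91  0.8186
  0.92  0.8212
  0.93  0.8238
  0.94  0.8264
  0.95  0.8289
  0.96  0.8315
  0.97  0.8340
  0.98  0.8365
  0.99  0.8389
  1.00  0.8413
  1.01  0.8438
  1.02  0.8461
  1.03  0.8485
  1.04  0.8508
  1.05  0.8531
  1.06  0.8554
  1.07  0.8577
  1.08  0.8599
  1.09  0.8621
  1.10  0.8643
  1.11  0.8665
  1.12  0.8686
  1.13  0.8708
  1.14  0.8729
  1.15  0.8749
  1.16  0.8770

£103.77

σ√T = 0.43 × 0.5000 = 0.2150
ln(S/K) + (r + σ²/2)T = ln(400/500) + (0.029 + 0.43²/2)·0.25 = -0.2231 + 0.0304 = -0.1928
d₁ = -0.1928 / 0.2150 = -0.8967 ≈ -0.90
d₂ = d₁ − σ√T = -0.8967 − 0.2150 = -1.1117 ≈ -1.11
exp(−rT) = exp(−0.029·0.25) = 0.9928
N(−d₂) = N(1.11) = 0.8665;  N(−d₁) = N(0.90) = 0.8159
P = 500·0.9928·0.8665 − 400·0.8159 = 430.1306 − 326.3600 = 103.7706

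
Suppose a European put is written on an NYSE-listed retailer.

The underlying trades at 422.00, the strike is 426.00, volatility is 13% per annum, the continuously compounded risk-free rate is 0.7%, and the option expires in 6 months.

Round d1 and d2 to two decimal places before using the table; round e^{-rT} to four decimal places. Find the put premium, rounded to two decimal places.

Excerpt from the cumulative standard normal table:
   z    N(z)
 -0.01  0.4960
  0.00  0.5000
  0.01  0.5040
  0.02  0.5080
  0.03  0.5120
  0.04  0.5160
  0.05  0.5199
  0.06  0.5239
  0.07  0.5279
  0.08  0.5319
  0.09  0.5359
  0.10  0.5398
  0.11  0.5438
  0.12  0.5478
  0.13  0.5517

16.47

σ√T = 0.13·√0.5 = 0.0919
ln(S/K) + (r + σ²/2)T = ln(422/426) + (0.007 + 0.13²/2)·0.5 = -0.0094 + 0.0077 = -0.0017
d₁ = -0.0017 / 0.0919 = -0.0186 ≈ -0.02
d₂ = d₁ − σ√T = -0.0186 − 0.0919 = -0.1105 ≈ -0.11
exp(−rT) = exp(−0.007·0.5) = 0.9965
N(−d₂) = N(0.11) = 0.5438;  N(−d₁) = N(0.02) = 0.5080
P = 426·0.9965·0.5438 − 422·0.5080 = 230.8480 − 214.3760 = 16.4720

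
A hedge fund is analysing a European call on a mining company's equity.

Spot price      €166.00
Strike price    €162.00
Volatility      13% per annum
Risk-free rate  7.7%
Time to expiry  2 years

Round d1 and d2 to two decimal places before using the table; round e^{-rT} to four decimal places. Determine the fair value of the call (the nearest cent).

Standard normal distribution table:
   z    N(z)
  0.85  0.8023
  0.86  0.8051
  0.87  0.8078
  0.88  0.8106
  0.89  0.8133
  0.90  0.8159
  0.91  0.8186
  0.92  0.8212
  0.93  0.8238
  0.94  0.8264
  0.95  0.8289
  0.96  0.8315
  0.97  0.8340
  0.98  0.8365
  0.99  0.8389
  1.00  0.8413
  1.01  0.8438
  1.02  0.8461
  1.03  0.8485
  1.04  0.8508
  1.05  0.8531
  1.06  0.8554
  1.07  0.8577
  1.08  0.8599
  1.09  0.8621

€29.42

σ√T = 0.13 × 1.4142 = 0.1838
d₁ = [ln(166/162) + (0.077 + ½·0.13²)·2] / (σ√T) = (0.0244 + 0.1709) / 0.1838 = 1.0622 which rounds to 1.06
d₂ = 1.0622 − 0.1838 = 0.8784 which rounds to 0.88
exp(−rT) = exp(−0.077·2) = 0.8573
C = 166·N(1.06) − 162·0.8573·N(0.88) = 166·0.8554 − 162·0.8573·0.8106 = 141.9964 − 112.5782 = 29.4182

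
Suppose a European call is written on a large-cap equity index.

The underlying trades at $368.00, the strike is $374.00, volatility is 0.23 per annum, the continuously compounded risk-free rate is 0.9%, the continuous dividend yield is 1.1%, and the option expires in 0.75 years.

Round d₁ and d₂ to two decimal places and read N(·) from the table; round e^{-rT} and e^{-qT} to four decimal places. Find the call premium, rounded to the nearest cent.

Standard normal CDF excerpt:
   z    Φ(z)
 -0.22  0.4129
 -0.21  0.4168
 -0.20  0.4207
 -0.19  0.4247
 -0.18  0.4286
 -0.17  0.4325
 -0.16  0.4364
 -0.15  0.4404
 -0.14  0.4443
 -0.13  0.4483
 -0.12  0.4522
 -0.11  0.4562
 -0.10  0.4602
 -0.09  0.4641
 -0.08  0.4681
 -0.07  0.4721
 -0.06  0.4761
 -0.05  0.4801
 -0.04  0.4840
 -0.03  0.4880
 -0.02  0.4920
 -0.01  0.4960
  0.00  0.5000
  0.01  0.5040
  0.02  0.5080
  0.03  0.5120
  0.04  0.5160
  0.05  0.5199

T = 0.75;  σ√T = 0.1992
d₁ = [ln(368/374) + (0.009 − 0.011 + ½·0.23²)·0.75] / (σ√T) = (-0.0162 + 0.0183) / 0.1992 = 0.0109 ≈ 0.01
d₂ = 0.0109 − 0.1992 = -0.1883 ≈ -0.19
e^(−qT) = e^(−0.011·0.75) = 0.9918;  e^(−rT) = e^(−0.009·0.75) = 0.9933
N(d₁) = N(0.01) = 0.5040;  N(d₂) = N(-0.19) = 0.4247
C = 368·0.9918·0.5040 − 374·0.9933·0.4247 = 183.9511 − 157.7736 = 26.1775

$26.18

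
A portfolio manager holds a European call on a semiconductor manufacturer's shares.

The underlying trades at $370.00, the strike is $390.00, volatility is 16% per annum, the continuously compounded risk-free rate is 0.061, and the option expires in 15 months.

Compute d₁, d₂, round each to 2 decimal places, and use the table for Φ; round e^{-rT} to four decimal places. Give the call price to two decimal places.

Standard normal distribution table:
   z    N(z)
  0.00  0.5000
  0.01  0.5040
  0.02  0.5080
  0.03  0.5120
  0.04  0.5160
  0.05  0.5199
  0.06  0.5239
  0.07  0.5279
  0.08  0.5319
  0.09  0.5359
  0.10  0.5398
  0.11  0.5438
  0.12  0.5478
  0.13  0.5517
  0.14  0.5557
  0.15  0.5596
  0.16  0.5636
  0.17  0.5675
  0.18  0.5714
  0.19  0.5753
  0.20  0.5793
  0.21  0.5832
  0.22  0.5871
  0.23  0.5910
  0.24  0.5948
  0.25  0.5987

T = 1.25;  σ√T = 0.1789
d₁ = [ln(370/390) + (0.061 + ½·0.16²)·1.25] / (σ√T) = (-0.0526 + 0.0922) / 0.1789 = 0.2214 which rounds to 0.22
d₂ = 0.2214 − 0.1789 = 0.0425 which rounds to 0.04
exp(−rT) = exp(−0.061·1.25) = 0.9266
N(d₁) = N(0.22) = 0.5871;  N(d₂) = N(0.04) = 0.5160
C = 370·0.5871 − 390·0.9266·0.5160 = 217.2270 − 186.4690 = 30.7580

$30.76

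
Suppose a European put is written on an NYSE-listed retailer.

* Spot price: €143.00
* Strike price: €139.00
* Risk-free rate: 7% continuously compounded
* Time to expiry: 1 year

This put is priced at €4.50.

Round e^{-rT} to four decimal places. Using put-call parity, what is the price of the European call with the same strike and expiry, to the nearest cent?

e^(−rT) = e^(−0.07·1) = 0.9324
Put-call parity: C − P = S − K·e^(−rT) = 143 − 139·0.9324 = 143 − 129.6036 = 13.3964
C = P + (C − P) = 4.50 + (13.3964) = 17.8964

€17.90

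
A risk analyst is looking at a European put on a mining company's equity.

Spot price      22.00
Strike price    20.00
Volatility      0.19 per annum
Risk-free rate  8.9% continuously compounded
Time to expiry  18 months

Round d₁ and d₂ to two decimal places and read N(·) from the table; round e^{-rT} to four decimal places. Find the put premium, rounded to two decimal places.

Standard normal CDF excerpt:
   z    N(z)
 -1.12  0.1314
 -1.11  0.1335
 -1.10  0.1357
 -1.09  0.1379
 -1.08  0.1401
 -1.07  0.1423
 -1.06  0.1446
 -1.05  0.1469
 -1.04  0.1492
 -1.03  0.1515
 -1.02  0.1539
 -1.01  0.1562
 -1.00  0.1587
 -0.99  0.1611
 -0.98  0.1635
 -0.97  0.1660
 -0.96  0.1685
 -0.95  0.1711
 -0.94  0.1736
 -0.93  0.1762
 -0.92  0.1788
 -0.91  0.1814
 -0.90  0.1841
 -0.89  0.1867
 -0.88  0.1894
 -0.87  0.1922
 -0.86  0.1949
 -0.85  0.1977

σ√T = 0.19·√1.5 = 0.2327
d₁ = [ln(22/20) + (0.089 + 0.19²/2)·1.5] / 0.2327 = [0.0953 + 0.1606] / 0.2327 = 1.0996 which rounds to 1.10
d₂ = d₁ − σ√T = 1.0996 − 0.2327 = 0.8669 which rounds to 0.87
e^(−rT) = e^(−0.089·1.5) = 0.8750
N(−d₂) = N(-0.87) = 0.1922;  N(−d₁) = N(-1.10) = 0.1357
P = 20·0.8750·0.1922 − 22·0.1357 = 3.3635 − 2.9854 = 0.3781

0.38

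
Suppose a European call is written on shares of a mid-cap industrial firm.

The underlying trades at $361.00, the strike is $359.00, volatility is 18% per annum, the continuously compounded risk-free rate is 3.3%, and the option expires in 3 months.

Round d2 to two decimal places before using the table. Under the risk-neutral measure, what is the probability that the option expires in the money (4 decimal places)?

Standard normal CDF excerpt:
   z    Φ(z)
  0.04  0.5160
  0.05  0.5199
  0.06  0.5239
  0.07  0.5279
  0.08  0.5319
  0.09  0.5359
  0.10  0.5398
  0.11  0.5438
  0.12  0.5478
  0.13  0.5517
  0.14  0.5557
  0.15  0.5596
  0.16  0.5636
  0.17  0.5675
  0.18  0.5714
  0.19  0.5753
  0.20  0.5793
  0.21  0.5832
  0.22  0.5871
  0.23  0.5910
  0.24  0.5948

σ√T = 0.18·√0.25 = 0.0900
d₁ = [ln(361/359) + (0.033 + 0.18²/2)·0.25] / 0.0900 = [0.0056 + 0.0123] / 0.0900 = 0.1984 which rounds to 0.20
d₂ = d₁ − σ√T = 0.1984 − 0.0900 = 0.1084 which rounds to 0.11
Pr(exercise) under Q = N(d₂) = 0.5438

0.5438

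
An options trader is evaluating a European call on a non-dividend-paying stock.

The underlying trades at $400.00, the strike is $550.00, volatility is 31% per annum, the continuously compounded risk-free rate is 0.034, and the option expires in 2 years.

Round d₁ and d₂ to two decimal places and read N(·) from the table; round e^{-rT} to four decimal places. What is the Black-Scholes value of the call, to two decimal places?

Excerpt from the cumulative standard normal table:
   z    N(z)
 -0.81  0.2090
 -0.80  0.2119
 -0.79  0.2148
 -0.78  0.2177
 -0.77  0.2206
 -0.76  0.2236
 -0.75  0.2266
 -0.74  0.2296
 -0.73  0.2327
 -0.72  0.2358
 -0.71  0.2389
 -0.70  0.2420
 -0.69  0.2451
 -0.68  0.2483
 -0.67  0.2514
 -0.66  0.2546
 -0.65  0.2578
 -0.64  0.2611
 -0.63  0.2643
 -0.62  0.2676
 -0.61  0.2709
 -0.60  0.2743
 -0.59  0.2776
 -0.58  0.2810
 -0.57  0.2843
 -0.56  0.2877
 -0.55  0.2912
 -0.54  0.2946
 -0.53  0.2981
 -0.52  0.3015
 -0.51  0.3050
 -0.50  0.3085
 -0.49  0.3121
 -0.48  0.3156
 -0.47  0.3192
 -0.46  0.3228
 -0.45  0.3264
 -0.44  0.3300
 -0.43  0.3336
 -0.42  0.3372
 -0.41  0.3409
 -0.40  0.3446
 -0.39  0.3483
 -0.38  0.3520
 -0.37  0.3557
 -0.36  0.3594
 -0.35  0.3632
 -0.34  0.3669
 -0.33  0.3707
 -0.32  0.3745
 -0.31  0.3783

σ√T = 0.31·√2 = 0.4384
d₁ = [ln(400/550) + (0.034 + 0.31²/2)·2] / 0.4384 = [-0.3185 + 0.1641] / 0.4384 = -0.3521 which rounds to -0.35
d₂ = d₁ − σ√T = -0.3521 − 0.4384 = -0.7905 which rounds to -0.79
exp(−rT) = exp(−0.034·2) = 0.9343
N(d₁) = N(-0.35) = 0.3632;  N(d₂) = N(-0.79) = 0.2148
C = 400·0.3632 − 550·0.9343·0.2148 = 145.2800 − 110.3782 = 34.9018

$34.90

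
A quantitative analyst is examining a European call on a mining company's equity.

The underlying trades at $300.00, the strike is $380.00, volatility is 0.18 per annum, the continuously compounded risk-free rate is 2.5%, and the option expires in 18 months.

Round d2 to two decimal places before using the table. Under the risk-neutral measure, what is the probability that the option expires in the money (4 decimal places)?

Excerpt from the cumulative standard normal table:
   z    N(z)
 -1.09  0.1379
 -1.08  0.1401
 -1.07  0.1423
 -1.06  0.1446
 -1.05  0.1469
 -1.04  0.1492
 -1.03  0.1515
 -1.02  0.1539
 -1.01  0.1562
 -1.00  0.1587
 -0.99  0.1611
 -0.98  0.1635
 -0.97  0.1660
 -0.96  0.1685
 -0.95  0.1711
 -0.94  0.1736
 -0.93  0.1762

T = 1.5;  σ√T = 0.2205
d₁ = [ln(300/380) + (0.025 + 0.18²/2)·1.5] / 0.2205 = [-0.2364 + 0.0618] / 0.2205 = -0.7920 ⇒ -0.79
d₂ = d₁ − σ√T = -0.7920 − 0.2205 = -1.0124 ⇒ -1.01
Pr(exercise) under Q = N(d₂) = 0.1562

0.1562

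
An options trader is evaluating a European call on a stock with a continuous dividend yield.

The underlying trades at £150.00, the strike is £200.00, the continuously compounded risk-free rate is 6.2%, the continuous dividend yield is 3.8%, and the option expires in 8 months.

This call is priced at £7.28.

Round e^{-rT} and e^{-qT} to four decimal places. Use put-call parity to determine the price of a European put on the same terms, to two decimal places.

exp(−qT) = exp(−0.038·0.6667) = 0.9750;  exp(−rT) = exp(−0.062·0.6667) = 0.9595
Put-call parity: C − P = S·e^(−qT) − K·e^(−rT) = 150·0.9750 − 200·0.9595 = 146.2500 − 191.9000 = -45.6500
P = C − (C − P) = 7.28 − (-45.6500) = 52.9300

£52.93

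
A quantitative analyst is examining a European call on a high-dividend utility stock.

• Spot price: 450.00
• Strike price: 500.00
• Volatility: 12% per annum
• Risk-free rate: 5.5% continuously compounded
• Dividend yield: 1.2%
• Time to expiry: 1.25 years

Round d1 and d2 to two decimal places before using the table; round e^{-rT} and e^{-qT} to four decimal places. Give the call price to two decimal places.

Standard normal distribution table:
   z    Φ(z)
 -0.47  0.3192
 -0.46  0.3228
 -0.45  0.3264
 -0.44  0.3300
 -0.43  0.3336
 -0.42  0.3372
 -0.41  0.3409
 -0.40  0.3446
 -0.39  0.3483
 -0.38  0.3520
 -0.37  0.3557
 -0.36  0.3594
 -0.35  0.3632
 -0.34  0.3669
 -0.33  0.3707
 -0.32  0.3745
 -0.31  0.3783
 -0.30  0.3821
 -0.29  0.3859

σ√T = 0.12·√1.25 = 0.1342
d₁ = [ln(450/500) + (0.055 − 0.012 + 0.12²/2)·1.25] / 0.1342 = [-0.1054 + 0.0628] / 0.1342 = -0.3176 ≈ -0.32
d₂ = d₁ − σ√T = -0.3176 − 0.1342 = -0.4518 ≈ -0.45
e^(−qT) = e^(−0.012·1.25) = 0.9851;  e^(−rT) = e^(−0.055·1.25) = 0.9336
N(d₁) = N(-0.32) = 0.3745;  N(d₂) = N(-0.45) = 0.3264
C = 450·0.9851·0.3745 − 500·0.9336·0.3264 = 166.0140 − 152.3635 = 13.6505

13.65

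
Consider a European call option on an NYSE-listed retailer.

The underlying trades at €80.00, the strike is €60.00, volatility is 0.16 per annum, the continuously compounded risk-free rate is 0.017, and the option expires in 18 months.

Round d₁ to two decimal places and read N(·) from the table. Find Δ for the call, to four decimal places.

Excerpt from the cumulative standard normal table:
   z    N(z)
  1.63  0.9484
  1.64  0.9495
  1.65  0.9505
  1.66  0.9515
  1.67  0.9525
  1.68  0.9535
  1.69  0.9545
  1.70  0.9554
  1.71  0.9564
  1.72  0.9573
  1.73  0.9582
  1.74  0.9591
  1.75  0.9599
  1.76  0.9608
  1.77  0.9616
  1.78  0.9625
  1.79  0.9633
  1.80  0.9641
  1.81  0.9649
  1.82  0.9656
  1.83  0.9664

σ√T = 0.16 × 1.2247 = 0.1960
ln(S/K) + (r + σ²/2)T = ln(80/60) + (0.017 + 0.16²/2)·1.5 = 0.2877 + 0.0447 = 0.3324
d₁ = 0.3324 / 0.1960 = 1.6962 which rounds to 1.70
N(d₁) = N(1.70) = 0.9554
Δ_call = N(d₁) = 0.9554

0.9554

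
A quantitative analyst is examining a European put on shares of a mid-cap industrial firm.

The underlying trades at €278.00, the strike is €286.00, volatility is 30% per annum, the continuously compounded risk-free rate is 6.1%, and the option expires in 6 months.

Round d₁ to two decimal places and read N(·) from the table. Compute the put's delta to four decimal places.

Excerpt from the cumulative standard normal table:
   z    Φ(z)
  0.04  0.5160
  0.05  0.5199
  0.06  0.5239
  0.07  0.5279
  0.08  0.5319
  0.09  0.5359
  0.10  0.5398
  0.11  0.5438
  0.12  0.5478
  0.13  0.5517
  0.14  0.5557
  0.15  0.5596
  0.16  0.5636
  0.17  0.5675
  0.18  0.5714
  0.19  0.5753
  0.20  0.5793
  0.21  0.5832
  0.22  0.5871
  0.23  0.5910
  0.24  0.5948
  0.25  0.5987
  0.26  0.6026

σ√T = 0.3·√0.5 = 0.2121
d₁ = [ln(278/286) + (0.061 + 0.3²/2)·0.5] / 0.2121 = [-0.0284 + 0.0530] / 0.2121 = 0.1161 ⇒ 0.12
N(d₁) = N(0.12) = 0.5478
Δ_put = N(d₁) − 1 = 0.5478 − 1 = -0.4522

-0.4522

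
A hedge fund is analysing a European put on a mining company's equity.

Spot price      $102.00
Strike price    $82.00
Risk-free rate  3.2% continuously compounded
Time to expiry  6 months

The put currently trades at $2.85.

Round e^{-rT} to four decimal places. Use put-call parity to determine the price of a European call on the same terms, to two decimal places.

e^(−rT) = e^(−0.032·0.5) = 0.9841
Put-call parity: C − P = S − K·e^(−rT) = 102 − 82·0.9841 = 102 − 80.6962 = 21.3038
C = P + (C − P) = 2.85 + (21.3038) = 24.1538

$24.15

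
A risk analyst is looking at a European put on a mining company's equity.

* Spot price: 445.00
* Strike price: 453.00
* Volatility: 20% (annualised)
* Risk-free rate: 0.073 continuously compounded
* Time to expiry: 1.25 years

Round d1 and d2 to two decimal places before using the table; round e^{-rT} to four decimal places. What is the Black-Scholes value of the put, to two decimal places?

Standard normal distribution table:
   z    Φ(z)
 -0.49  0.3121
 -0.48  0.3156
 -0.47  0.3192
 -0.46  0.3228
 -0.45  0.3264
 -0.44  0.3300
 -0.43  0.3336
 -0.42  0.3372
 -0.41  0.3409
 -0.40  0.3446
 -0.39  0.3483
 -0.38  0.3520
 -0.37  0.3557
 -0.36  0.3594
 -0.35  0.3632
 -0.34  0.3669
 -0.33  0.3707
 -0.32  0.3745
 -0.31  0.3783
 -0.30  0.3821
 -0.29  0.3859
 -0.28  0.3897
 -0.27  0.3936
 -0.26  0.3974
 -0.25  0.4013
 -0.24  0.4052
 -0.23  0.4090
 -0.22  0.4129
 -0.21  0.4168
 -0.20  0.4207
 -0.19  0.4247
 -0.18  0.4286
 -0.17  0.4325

23.88

T = 1.25;  σ√T = 0.2236
d₁ = [ln(445/453) + (0.073 + 0.2²/2)·1.25] / 0.2236 = [-0.0178 + 0.1162] / 0.2236 = 0.4402 → 0.44
d₂ = d₁ − σ√T = 0.4402 − 0.2236 = 0.2166 → 0.22
e^(−rT) = e^(−0.073·1.25) = 0.9128
N(−d₂) = N(-0.22) = 0.4129;  N(−d₁) = N(-0.44) = 0.3300
P = 453·0.9128·0.4129 − 445·0.3300 = 170.7335 − 146.8500 = 23.8835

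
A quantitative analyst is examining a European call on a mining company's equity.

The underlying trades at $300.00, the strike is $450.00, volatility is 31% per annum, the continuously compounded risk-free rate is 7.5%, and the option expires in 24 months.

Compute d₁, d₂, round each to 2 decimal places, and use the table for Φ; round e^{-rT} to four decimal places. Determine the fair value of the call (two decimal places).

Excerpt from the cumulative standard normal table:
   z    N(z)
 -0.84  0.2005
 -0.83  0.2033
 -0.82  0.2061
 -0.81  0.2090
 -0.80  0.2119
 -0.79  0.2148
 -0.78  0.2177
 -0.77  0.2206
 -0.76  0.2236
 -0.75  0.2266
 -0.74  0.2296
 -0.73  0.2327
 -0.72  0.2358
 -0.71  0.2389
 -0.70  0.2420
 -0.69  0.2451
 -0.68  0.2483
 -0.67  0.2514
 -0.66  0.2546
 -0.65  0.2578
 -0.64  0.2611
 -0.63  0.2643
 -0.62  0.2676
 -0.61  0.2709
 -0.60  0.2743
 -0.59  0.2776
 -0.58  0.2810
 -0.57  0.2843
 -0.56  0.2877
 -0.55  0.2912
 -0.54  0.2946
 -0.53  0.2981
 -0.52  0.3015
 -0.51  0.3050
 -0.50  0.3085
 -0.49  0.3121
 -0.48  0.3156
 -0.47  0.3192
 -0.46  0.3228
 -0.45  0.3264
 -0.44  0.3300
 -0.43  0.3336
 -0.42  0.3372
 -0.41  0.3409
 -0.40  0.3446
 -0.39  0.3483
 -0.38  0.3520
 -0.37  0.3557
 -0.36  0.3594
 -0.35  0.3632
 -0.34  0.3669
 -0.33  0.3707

σ√T = 0.31 × 1.4142 = 0.4384
ln(S/K) + (r + σ²/2)T = ln(300/450) + (0.075 + 0.31²/2)·2 = -0.4055 + 0.2461 = -0.1594
d₁ = -0.1594 / 0.4384 = -0.3635 which rounds to -0.36
d₂ = d₁ − σ√T = -0.3635 − 0.4384 = -0.8019 which rounds to -0.80
e^(−rT) = e^(−0.075·2) = 0.8607
C = 300·N(-0.36) − 450·0.8607·N(-0.80) = 300·0.3594 − 450·0.8607·0.2119 = 107.8200 − 82.0720 = 25.7480

$25.75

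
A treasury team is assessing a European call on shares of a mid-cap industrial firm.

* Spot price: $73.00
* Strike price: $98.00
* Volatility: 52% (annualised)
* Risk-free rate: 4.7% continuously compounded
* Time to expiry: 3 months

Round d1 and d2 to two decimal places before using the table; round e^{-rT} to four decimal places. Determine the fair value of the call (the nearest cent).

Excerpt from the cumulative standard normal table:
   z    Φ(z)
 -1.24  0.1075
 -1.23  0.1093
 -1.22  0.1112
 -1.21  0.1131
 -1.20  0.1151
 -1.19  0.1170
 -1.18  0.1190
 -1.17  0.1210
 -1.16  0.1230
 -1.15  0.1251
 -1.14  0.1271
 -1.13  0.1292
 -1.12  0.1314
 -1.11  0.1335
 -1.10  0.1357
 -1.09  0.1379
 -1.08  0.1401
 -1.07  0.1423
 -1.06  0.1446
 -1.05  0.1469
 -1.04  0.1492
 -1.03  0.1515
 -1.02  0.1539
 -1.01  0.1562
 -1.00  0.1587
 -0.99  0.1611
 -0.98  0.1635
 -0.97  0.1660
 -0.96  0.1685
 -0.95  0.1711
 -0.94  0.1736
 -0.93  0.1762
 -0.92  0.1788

$1.53

σ√T = 0.52 × 0.5000 = 0.2600
d₁ = [ln(73/98) + (0.047 + 0.52²/2)·0.25] / 0.2600 = [-0.2945 + 0.0456] / 0.2600 = -0.9575 ≈ -0.96
d₂ = d₁ − σ√T = -0.9575 − 0.2600 = -1.2175 ≈ -1.22
exp(−rT) = exp(−0.047·0.25) = 0.9883
N(d₁) = N(-0.96) = 0.1685;  N(d₂) = N(-1.22) = 0.1112
C = 73·0.1685 − 98·0.9883·0.1112 = 12.3005 − 10.7701 = 1.5304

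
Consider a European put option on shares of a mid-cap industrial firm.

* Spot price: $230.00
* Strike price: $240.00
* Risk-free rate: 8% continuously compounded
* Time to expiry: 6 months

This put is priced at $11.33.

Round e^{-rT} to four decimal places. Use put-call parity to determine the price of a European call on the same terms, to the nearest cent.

e^(−rT) = e^(−0.08·0.5) = 0.9608
Put-call parity: C − P = S − K·e^(−rT) = 230 − 240·0.9608 = 230 − 230.5920 = -0.5920
C = P + (C − P) = 11.33 + (-0.5920) = 10.7380

$10.74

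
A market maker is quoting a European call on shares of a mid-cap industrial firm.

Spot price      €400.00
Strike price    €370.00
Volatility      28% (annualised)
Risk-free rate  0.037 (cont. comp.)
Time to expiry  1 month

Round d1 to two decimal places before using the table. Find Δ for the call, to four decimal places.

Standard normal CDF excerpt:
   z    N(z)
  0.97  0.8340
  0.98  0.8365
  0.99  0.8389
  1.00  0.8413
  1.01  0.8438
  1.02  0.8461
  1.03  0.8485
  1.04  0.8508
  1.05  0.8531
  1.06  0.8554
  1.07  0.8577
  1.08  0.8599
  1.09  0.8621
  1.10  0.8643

σ√T = 0.28 × 0.2887 = 0.0808
d₁ = [ln(400/370) + (0.037 + 0.28²/2)·0.08333] / 0.0808 = [0.0780 + 0.0063] / 0.0808 = 1.0431 ≈ 1.04
N(d₁) = N(1.04) = 0.8508
Δ_call = N(d₁) = 0.8508

0.8508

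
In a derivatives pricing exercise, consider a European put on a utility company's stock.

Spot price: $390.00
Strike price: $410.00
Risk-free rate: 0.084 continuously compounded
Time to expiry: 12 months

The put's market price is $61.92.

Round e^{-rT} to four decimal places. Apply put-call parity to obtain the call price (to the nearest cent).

e^(−rT) = e^(−0.084·1) = 0.9194
Put-call parity: C − P = S − K·e^(−rT) = 390 − 410·0.9194 = 390 − 376.9540 = 13.0460
C = P + (C − P) = 61.92 + (13.0460) = 74.9660

$74.97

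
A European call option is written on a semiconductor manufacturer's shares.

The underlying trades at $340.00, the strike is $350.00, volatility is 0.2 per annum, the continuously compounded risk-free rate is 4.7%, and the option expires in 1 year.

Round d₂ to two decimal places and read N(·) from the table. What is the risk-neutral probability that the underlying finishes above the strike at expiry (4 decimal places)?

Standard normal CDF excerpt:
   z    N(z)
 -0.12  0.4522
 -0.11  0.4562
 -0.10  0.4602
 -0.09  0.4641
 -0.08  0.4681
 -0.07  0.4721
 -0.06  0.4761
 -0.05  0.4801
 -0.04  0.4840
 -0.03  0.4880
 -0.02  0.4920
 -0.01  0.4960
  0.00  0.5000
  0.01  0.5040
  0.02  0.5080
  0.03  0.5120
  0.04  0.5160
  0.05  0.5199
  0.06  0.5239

σ√T = 0.2·√1 = 0.2000
ln(S/K) + (r + σ²/2)T = ln(340/350) + (0.047 + 0.2²/2)·1 = -0.0290 + 0.0670 = 0.0380
d₁ = 0.0380 / 0.2000 = 0.1901 which rounds to 0.19
d₂ = d₁ − σ√T = 0.1901 − 0.2000 = -0.0099 which rounds to -0.01
Risk-neutral Pr[S_T > K] = N(d₂) = N(-0.01) = 0.4960

0.4960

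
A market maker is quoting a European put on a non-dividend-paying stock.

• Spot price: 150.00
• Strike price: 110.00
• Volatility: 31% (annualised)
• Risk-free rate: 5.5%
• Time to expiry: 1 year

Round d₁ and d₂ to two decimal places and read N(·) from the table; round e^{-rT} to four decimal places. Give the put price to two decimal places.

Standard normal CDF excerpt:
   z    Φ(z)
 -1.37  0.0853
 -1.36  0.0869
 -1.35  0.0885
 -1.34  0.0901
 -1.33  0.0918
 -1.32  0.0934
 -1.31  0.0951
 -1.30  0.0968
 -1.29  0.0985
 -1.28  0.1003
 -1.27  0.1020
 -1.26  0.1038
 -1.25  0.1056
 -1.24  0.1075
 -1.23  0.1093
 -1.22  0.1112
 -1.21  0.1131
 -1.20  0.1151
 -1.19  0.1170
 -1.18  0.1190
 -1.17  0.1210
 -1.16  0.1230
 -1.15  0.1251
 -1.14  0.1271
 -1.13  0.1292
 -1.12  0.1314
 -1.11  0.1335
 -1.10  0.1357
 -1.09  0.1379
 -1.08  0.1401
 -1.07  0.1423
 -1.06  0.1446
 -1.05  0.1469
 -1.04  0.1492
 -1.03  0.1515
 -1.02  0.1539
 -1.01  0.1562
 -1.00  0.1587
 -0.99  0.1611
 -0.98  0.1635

2.25

T = 1;  σ√T = 0.3100
d₁ = [ln(150/110) + (0.055 + ½·0.31²)·1] / (σ√T) = (0.3102 + 0.1031) / 0.3100 = 1.3329 ⇒ 1.33
d₂ = 1.3329 − 0.3100 = 1.0229 ⇒ 1.02
exp(−rT) = exp(−0.055·1) = 0.9465
N(−d₂) = N(-1.02) = 0.1539;  N(−d₁) = N(-1.33) = 0.0918
P = 110·0.9465·0.1539 − 150·0.0918 = 16.0233 − 13.7700 = 2.2533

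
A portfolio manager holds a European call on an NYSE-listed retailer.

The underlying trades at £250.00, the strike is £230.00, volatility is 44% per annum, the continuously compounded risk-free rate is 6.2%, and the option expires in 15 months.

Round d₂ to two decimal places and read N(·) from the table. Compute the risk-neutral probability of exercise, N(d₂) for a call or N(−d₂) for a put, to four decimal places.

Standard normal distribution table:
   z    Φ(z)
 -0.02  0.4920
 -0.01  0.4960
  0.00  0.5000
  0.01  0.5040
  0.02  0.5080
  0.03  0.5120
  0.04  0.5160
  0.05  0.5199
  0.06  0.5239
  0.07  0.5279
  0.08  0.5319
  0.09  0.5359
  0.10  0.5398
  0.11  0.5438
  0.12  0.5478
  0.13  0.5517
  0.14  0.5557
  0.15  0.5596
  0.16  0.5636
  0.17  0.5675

σ√T = 0.44·√1.25 = 0.4919
d₁ = [ln(250/230) + (0.062 + ½·0.44²)·1.25] / (σ√T) = (0.0834 + 0.1985) / 0.4919 = 0.5730 → 0.57
d₂ = 0.5730 − 0.4919 = 0.0811 → 0.08
Risk-neutral Pr[S_T > K] = N(d₂) = N(0.08) = 0.5319

0.5319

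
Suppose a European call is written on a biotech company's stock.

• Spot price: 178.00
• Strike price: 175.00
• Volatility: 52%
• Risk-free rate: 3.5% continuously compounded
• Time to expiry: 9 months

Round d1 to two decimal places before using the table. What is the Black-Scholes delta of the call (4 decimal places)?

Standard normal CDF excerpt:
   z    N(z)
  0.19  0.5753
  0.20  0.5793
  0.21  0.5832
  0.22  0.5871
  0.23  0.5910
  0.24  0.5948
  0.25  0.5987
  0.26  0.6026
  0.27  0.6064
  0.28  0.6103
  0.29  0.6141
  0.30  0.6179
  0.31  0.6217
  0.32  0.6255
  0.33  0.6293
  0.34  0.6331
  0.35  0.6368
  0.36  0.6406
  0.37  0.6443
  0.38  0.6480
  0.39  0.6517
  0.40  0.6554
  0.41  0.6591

T = 0.75;  σ√T = 0.4503
ln(S/K) + (r + σ²/2)T = ln(178/175) + (0.035 + 0.52²/2)·0.75 = 0.0170 + 0.1277 = 0.1446
d₁ = 0.1446 / 0.4503 = 0.3212 which rounds to 0.32
N(d₁) = N(0.32) = 0.6255
Δ_call = N(d₁) = 0.6255

0.6255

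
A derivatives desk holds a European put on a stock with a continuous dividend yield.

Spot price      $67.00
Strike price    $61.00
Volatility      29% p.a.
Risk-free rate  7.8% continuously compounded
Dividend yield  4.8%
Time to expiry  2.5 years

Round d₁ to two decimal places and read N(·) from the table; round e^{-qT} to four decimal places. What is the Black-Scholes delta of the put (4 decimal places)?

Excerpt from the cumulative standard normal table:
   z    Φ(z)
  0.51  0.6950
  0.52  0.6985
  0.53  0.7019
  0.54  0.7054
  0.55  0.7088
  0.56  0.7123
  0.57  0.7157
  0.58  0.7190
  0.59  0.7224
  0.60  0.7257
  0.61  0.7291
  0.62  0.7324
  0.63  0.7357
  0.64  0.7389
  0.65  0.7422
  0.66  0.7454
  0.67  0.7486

T = 2.5;  σ√T = 0.4585
d₁ = [ln(67/61) + (0.078 − 0.048 + 0.29²/2)·2.5] / 0.4585 = [0.0938 + 0.1801] / 0.4585 = 0.5974 ≈ 0.60
N(d₁) = N(0.60) = 0.7257
Δ_put = exp(−qT)·(N(d₁) − 1) = 0.8869·(0.7257 − 1) = -0.2433

-0.2433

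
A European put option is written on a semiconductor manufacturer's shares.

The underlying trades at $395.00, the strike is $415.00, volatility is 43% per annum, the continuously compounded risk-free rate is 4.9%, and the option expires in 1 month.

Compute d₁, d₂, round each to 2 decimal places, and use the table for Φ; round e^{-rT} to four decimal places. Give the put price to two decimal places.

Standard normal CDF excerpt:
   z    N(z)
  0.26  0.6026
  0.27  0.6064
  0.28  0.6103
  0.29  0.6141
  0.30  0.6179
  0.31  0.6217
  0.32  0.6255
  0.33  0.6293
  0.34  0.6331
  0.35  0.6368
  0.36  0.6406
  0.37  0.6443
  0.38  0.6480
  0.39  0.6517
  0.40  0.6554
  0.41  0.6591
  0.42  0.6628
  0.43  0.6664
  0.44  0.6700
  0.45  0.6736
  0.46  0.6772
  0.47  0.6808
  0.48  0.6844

$31.35

σ√T = 0.43·√0.08333 = 0.1241
d₁ = [ln(395/415) + (0.049 + 0.43²/2)·0.08333] / 0.1241 = [-0.0494 + 0.0118] / 0.1241 = -0.3029 → -0.30
d₂ = d₁ − σ√T = -0.3029 − 0.1241 = -0.4271 → -0.43
e^(−rT) = e^(−0.049·0.08333) = 0.9959
P = 415·0.9959·N(0.43) − 395·N(0.30) = 415·0.9959·0.6664 − 395·0.6179 = 275.4221 − 244.0705 = 31.3516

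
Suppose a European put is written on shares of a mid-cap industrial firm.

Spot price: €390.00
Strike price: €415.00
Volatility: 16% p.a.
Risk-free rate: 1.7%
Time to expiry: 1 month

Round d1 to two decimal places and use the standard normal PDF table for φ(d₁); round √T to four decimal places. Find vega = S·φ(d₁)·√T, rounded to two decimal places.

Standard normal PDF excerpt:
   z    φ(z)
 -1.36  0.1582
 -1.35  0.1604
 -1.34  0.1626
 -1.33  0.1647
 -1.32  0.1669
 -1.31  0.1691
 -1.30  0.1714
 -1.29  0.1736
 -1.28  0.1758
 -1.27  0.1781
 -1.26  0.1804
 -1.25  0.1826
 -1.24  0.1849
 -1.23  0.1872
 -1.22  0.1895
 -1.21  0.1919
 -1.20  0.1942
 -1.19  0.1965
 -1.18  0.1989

19.55

T = 0.08333;  σ√T = 0.0462
d₁ = [ln(390/415) + (0.017 + 0.16²/2)·0.08333] / 0.0462 = [-0.0621 + 0.0025] / 0.0462 = -1.2914 ≈ -1.29
√T = √0.08333 = 0.2887
φ(d₁) = φ(-1.29) = 0.1736
vega = S·φ(d₁)·√T = 390·0.1736·0.2887 = 19.5461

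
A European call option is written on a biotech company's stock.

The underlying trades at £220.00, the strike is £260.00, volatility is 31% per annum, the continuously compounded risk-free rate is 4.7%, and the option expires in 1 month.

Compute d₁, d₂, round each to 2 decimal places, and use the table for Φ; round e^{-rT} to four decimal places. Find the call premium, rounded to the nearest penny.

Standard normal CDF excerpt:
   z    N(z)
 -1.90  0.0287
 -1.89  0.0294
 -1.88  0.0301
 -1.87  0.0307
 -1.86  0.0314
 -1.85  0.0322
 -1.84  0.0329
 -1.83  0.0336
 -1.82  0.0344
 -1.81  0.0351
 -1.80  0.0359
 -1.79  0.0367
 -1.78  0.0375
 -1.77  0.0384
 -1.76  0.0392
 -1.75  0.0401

σ√T = 0.31·√0.08333 = 0.0895
d₁ = [ln(220/260) + (0.047 + 0.31²/2)·0.08333] / 0.0895 = [-0.1671 + 0.0079] / 0.0895 = -1.7782 which rounds to -1.78
d₂ = d₁ − σ√T = -1.7782 − 0.0895 = -1.8677 which rounds to -1.87
e^(−rT) = e^(−0.047·0.08333) = 0.9961
N(d₁) = N(-1.78) = 0.0375;  N(d₂) = N(-1.87) = 0.0307
C = 220·0.0375 − 260·0.9961·0.0307 = 8.2500 − 7.9509 = 0.2991

£0.30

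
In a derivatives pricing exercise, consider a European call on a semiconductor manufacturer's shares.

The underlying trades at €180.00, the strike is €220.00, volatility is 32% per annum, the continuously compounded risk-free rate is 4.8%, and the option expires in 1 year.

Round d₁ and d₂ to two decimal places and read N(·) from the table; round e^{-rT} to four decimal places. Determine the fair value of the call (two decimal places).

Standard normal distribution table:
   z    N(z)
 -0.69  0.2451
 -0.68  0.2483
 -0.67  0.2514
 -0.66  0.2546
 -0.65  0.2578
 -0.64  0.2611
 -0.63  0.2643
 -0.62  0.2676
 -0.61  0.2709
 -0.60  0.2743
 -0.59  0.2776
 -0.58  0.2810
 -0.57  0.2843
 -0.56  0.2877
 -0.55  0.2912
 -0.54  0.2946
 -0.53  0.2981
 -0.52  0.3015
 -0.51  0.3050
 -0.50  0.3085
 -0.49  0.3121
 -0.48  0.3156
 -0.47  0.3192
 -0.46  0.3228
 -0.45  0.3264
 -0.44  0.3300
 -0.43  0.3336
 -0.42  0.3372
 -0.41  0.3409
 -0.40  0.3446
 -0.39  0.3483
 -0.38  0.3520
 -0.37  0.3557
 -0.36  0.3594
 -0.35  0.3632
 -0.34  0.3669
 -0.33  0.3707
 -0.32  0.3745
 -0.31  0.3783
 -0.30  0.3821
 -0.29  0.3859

€12.66

σ√T = 0.32 × 1.0000 = 0.3200
d₁ = [ln(180/220) + (0.048 + 0.32²/2)·1] / 0.3200 = [-0.2007 + 0.0992] / 0.3200 = -0.3171 ≈ -0.32
d₂ = d₁ − σ√T = -0.3171 − 0.3200 = -0.6371 ≈ -0.64
e^(−rT) = e^(−0.048·1) = 0.9531
N(d₁) = N(-0.32) = 0.3745;  N(d₂) = N(-0.64) = 0.2611
C = 180·0.3745 − 220·0.9531·0.2611 = 67.4100 − 54.7480 = 12.6620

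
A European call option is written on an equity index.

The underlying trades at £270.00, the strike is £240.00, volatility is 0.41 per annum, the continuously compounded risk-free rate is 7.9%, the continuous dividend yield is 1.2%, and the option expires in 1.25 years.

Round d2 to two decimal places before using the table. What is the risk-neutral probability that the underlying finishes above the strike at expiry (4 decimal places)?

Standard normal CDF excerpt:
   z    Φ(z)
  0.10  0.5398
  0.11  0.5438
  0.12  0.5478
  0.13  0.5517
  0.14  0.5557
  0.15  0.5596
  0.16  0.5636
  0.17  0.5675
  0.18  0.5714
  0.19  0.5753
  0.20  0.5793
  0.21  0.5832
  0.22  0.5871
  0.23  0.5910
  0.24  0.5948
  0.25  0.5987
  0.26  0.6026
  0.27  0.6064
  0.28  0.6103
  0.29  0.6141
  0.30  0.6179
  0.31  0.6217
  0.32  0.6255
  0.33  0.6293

0.5832

σ√T = 0.41·√1.25 = 0.4584
d₁ = [ln(270/240) + (0.079 − 0.012 + ½·0.41²)·1.25] / (σ√T) = (0.1178 + 0.1888) / 0.4584 = 0.6688 ≈ 0.67
d₂ = 0.6688 − 0.4584 = 0.2105 ≈ 0.21
Pr(exercise) under Q = N(d₂) = 0.5832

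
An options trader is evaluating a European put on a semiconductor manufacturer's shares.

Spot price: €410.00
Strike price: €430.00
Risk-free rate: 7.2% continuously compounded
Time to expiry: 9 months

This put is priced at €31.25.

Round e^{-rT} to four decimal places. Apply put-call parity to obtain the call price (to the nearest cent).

€33.87

exp(−rT) = exp(−0.072·0.75) = 0.9474
Put-call parity: C − P = S − K·e^(−rT) = 410 − 430·0.9474 = 410 − 407.3820 = 2.6180
C = P + (C − P) = 31.25 + (2.6180) = 33.8680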